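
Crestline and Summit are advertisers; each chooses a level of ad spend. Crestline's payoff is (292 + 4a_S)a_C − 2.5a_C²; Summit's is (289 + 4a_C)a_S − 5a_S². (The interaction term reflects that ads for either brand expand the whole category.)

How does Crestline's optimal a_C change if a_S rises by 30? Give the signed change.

Expanding Crestline's payoff: 292a_C + 4a_Sa_C − 2.5a_C².
∂π/∂a_C = 292 + 4a_S − 5a_C = 0, so a_C = 58.4 + 0.8a_S.
The reaction-function slope is 0.8, so a 30-unit rise in a_S moves a_C by 0.8 × 30 = 24. Crestline's best response rises — the actions are strategic complements.

24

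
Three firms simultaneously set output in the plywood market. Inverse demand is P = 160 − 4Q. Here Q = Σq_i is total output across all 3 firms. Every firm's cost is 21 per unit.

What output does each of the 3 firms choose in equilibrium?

8.6875

A representative firm's profit is π_i = q_i(160 − 4Q) − 21q_i, with Q = q_i + Σ_{j≠i} q_j.
First-order condition: 139 − 8q_i − 4Σ_{j≠i} q_j = 0.
In a symmetric equilibrium every firm chooses the same q, so Σ_{j≠i} q_j = 2q. The condition becomes 139 − 16q = 0, giving q = 139/16 = 8.6875.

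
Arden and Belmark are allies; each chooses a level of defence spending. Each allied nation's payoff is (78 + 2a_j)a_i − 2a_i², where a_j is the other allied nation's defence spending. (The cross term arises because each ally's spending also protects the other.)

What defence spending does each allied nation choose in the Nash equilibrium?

39

Arden's payoff is (78 + 2a_B)a_A − 2a_A².
∂π/∂a_A = 78 + 2a_B − 4a_A = 0, so a_A = 19.5 + 0.5a_B.
By symmetry a_B = a_A; substituting into the reaction function, 0.5a_A = 19.5 and a_A = 39.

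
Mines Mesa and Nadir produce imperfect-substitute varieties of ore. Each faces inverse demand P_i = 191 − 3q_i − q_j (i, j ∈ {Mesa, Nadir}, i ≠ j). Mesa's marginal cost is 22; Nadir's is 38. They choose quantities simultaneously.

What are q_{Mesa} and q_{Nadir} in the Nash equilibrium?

24.6, 21.4

Mine Mesa's profit: π = q_{Mesa}(191 − 3q_{Mesa} − q_{Nadir}) − 22q_{Mesa}.
∂π/∂q_{Mesa} = 169 − 6q_{Mesa} − q_{Nadir} = 0 ⇒ q_{Mesa} = 169/6 − (1/6)q_{Nadir}.
Similarly q_{Nadir} = 25.5 − (1/6)q_{Mesa}.
Substituting the second reaction function into the first: q_{Mesa} = 169/6 − (1/6)(25.5 − (1/6)q_{Mesa}), which gives (35/36)q_{Mesa} = 287/12 ⇒ q_{Mesa} = 24.6.
Then q_{Nadir} = 25.5 − (1/6)·24.6 = 21.4.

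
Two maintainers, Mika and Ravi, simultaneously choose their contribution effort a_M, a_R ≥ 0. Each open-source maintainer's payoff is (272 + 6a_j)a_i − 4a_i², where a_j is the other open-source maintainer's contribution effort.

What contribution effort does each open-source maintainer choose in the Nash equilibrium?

Mika's payoff is (272 + 6a_R)a_M − 4a_M².
∂π/∂a_M = 272 + 6a_R − 8a_M = 0, so a_M = 34 + 0.75a_R.
The game is symmetric, so in equilibrium a_R = a_M: the reaction function gives 0.25a_M = 34, hence a_M = 136.

136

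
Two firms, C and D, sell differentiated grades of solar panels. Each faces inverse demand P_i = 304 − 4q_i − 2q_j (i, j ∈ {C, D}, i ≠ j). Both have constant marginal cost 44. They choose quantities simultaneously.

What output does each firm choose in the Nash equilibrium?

Firm C's profit: π = q_C(304 − 4q_C − 2q_D) − 44q_C.
∂π/∂q_C = 260 − 8q_C − 2q_D = 0 ⇒ q_C = 32.5 − 0.25q_D.
By symmetry q_D = q_C; substituting into the reaction function, 1.25q_C = 32.5 and q_C = 26.

26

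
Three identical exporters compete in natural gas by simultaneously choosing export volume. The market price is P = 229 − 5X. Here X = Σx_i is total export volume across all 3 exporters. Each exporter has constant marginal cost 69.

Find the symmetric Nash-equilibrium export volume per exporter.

8

A representative exporter's profit is π_i = x_i(229 − 5X) − 69x_i, with X = x_i + Σ_{j≠i} x_j.
First-order condition: 160 − 10x_i − 5Σ_{j≠i} x_j = 0.
With identical exporters, set every x_j = x: then 160 − 10x − 10x = 0, i.e. x = 160/20 = 8.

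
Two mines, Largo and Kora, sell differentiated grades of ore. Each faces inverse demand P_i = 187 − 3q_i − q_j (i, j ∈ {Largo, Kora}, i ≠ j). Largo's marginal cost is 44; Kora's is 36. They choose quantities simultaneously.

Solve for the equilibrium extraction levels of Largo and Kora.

Mine Largo's profit: π = q_{Largo}(187 − 3q_{Largo} − q_{Kora}) − 44q_{Largo}.
∂π/∂q_{Largo} = 143 − 6q_{Largo} − q_{Kora} = 0 ⇒ q_{Largo} = 143/6 − (1/6)q_{Kora}.
Similarly q_{Kora} = 151/6 − (1/6)q_{Largo}.
Plugging q_{Kora} into Largo's best response: q_{Largo} = 143/6 − (1/6)(151/6 − (1/6)q_{Largo}) ⇒ (35/36)q_{Largo} = 707/36, so q_{Largo} = 20.2.
Then q_{Kora} = 151/6 − (1/6)·20.2 = 21.8.

20.2, 21.8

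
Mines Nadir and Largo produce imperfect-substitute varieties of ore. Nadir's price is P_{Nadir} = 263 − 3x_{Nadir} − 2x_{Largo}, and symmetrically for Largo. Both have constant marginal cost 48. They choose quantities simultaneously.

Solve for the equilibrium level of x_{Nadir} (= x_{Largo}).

Mine Nadir's profit: π = x_{Nadir}(263 − 3x_{Nadir} − 2x_{Largo}) − 48x_{Nadir}.
∂π/∂x_{Nadir} = 215 − 6x_{Nadir} − 2x_{Largo} = 0 ⇒ x_{Nadir} = 215/6 − (1/3)x_{Largo}.
Setting x_{Nadir} = x_{Largo} in the reaction function: x_{Nadir} = 215/6 − (1/3)x_{Nadir}, so x_{Nadir} = (215/6) / (4/3) = 26.875.

26.875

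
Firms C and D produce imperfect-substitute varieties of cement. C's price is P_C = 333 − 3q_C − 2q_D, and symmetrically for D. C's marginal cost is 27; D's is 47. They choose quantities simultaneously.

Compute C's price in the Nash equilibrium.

145.5

Firm C's profit: π = q_C(333 − 3q_C − 2q_D) − 27q_C.
∂π/∂q_C = 306 − 6q_C − 2q_D = 0 ⇒ q_C = 51 − (1/3)q_D.
Similarly q_D = 143/3 − (1/3)q_C.
Substituting the second reaction function into the first: q_C = 51 − (1/3)(143/3 − (1/3)q_C), which gives (8/9)q_C = 316/9 ⇒ q_C = 39.5.
Then q_D = 143/3 − (1/3)·39.5 = 34.5.
P_C = 333 − 3·39.5 − 2·34.5 = 145.5.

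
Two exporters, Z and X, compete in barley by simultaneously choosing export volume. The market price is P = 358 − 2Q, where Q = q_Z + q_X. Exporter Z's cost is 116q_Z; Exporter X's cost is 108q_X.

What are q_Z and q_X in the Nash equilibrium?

39, 43

Exporter Z's profit: π = q_Z(358 − 2(q_Z + q_X)) − 116q_Z.
∂π/∂q_Z = 242 − 4q_Z − 2q_X = 0, so q_Z = 60.5 − 0.5q_X.
By the same steps for X: q_X = 62.5 − 0.5q_Z.
Substituting the second reaction function into the first: q_Z = 60.5 − 0.5(62.5 − 0.5q_Z), which gives 0.75q_Z = 29.25 ⇒ q_Z = 39.
Then q_X = 62.5 − 0.5·39 = 43.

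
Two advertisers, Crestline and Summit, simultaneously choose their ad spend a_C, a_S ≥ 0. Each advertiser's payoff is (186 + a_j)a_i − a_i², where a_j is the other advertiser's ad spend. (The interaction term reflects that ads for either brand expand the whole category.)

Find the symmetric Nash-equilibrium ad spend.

186

Crestline's payoff is (186 + a_S)a_C − a_C².
∂π/∂a_C = 186 + a_S − 2a_C = 0, so a_C = 93 + 0.5a_S.
Setting a_C = a_S in the reaction function: a_C = 93 + 0.5a_C, so a_C = 93 / 0.5 = 186.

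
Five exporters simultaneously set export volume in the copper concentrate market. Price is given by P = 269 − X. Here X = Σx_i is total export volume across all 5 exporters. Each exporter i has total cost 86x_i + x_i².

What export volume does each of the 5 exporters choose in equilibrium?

A representative exporter's profit is π_i = x_i(269 − X) − 86x_i − x_i², with X = x_i + Σ_{j≠i} x_j.
First-order condition: 183 − 4x_i − Σ_{j≠i} x_j = 0.
With identical exporters, set every x_j = x: then 183 − 4x − 4x = 0, i.e. x = 183/8 = 22.875.

22.875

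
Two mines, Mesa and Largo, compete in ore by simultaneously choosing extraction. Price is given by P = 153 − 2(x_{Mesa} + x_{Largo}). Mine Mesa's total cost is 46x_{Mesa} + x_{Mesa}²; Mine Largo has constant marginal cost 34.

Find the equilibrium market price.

Mine Mesa's profit: π = x_{Mesa}(153 − 2(x_{Mesa} + x_{Largo})) − 46x_{Mesa} − x_{Mesa}².
∂π/∂x_{Mesa} = 107 − 6x_{Mesa} − 2x_{Largo} = 0, so x_{Mesa} = 107/6 − (1/3)x_{Largo}.
For Largo: ∂π/∂x_{Largo} = 119 − 4x_{Largo} − 2x_{Mesa} = 0 ⇒ x_{Largo} = 29.75 − 0.5x_{Mesa}.
Substituting the second reaction function into the first: x_{Mesa} = 107/6 − (1/3)(29.75 − 0.5x_{Mesa}), which gives (5/6)x_{Mesa} = 95/12 ⇒ x_{Mesa} = 9.5.
Then x_{Largo} = 29.75 − 0.5·9.5 = 25.
Equilibrium price: P = 153 − 2·34.5 = 84.

84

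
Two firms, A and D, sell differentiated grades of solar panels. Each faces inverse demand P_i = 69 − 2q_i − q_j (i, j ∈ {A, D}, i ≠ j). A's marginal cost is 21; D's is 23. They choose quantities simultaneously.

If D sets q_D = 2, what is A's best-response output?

Firm A's profit: π = q_A(69 − 2q_A − q_D) − 21q_A.
∂π/∂q_A = 48 − 4q_A − q_D = 0 ⇒ q_A = 12 − 0.25q_D.
At q_D = 2: q_A = 12 − 0.25·2 = 11.5.

11.5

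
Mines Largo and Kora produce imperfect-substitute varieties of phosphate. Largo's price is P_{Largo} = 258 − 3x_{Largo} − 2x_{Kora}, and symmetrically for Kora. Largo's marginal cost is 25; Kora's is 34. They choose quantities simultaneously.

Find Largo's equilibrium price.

114.0625

Mine Largo's profit: π = x_{Largo}(258 − 3x_{Largo} − 2x_{Kora}) − 25x_{Largo}.
∂π/∂x_{Largo} = 233 − 6x_{Largo} − 2x_{Kora} = 0 ⇒ x_{Largo} = 233/6 − (1/3)x_{Kora}.
Similarly x_{Kora} = 112/3 − (1/3)x_{Largo}.
Substituting the second reaction function into the first: x_{Largo} = 233/6 − (1/3)(112/3 − (1/3)x_{Largo}), which gives (8/9)x_{Largo} = 475/18 ⇒ x_{Largo} = 29.6875.
Then x_{Kora} = 112/3 − (1/3)·29.6875 = 27.4375.
P_{Largo} = 258 − 3·29.6875 − 2·27.4375 = 114.0625.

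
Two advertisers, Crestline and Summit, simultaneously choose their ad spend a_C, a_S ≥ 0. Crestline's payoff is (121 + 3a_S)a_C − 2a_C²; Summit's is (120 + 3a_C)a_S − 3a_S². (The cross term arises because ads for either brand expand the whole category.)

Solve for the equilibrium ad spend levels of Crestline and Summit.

Expanding Crestline's payoff: 121a_C + 3a_Sa_C − 2a_C².
∂π/∂a_C = 121 + 3a_S − 4a_C = 0, so a_C = 30.25 + 0.75a_S.
Likewise for Summit: a_S = 20 + 0.5a_C.
Solving the two reaction functions simultaneously: (1 − (0.75)(0.5))a_C = 30.25 + 0.75·20, so 0.625a_C = 45.25 and a_C = 72.4.
Then a_S = 20 + 0.5·72.4 = 56.2.

72.4, 56.2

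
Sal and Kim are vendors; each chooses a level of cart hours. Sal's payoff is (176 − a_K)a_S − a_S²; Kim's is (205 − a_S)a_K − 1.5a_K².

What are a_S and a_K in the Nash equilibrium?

Expanding Sal's payoff: 176a_S − a_Ka_S − a_S².
∂π/∂a_S = 176 − a_K − 2a_S = 0, so a_S = 88 − 0.5a_K.
Likewise for Kim: a_K = 205/3 − (1/3)a_S.
Plugging a_K into Sal's best response: a_S = 88 − 0.5(205/3 − (1/3)a_S) ⇒ (5/6)a_S = 323/6, so a_S = 64.6.
Then a_K = 205/3 − (1/3)·64.6 = 46.8.

64.6, 46.8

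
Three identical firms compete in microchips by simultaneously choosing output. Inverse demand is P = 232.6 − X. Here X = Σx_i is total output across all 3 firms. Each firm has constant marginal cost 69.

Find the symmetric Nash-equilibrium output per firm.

A representative firm's profit is π_i = x_i(232.6 − X) − 69x_i, with X = x_i + Σ_{j≠i} x_j.
First-order condition: 163.6 − 2x_i − Σ_{j≠i} x_j = 0.
Imposing symmetry (x_j = x for all j) turns Σ_{j≠i} x_j into 2x, so 163.6 = 4x and x = 40.9.

40.9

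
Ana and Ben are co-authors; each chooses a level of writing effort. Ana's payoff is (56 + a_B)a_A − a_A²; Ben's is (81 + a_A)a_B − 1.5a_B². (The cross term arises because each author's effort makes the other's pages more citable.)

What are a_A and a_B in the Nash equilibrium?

49.8, 43.6

Expanding Ana's payoff: 56a_A + a_Ba_A − a_A².
∂π/∂a_A = 56 + a_B − 2a_A = 0, so a_A = 28 + 0.5a_B.
Likewise for Ben: a_B = 27 + (1/3)a_A.
Solving the two reaction functions simultaneously: (1 − (0.5)(1/3))a_A = 28 + 0.5·27, so (5/6)a_A = 41.5 and a_A = 49.8.
Then a_B = 27 + (1/3)·49.8 = 43.6.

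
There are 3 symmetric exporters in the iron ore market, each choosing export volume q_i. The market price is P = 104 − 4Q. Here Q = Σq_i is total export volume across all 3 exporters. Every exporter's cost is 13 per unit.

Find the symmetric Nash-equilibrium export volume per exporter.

A representative exporter's profit is π_i = q_i(104 − 4Q) − 13q_i, with Q = q_i + Σ_{j≠i} q_j.
First-order condition: 91 − 8q_i − 4Σ_{j≠i} q_j = 0.
In a symmetric equilibrium every exporter chooses the same q, so Σ_{j≠i} q_j = 2q. The condition becomes 91 − 16q = 0, giving q = 91/16 = 5.6875.

5.6875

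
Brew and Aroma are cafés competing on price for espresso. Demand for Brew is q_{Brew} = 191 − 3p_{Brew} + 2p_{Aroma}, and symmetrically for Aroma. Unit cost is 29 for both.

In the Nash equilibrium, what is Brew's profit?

4920.75

Brew's profit: π = (p_{Brew} − 29)(191 − 3p_{Brew} + 2p_{Aroma}).
∂π/∂p_{Brew} = 278 − 6p_{Brew} + 2p_{Aroma} = 0 ⇒ p_{Brew} = 139/3 + (1/3)p_{Aroma}.
Setting p_{Brew} = p_{Aroma} in the reaction function: p_{Brew} = 139/3 + (1/3)p_{Brew}, so p_{Brew} = (139/3) / (2/3) = 69.5.
q_{Brew} = 191 − 3·69.5 + 2·69.5 = 121.5.
Profit = (69.5 − 29)·121.5 = 4920.75.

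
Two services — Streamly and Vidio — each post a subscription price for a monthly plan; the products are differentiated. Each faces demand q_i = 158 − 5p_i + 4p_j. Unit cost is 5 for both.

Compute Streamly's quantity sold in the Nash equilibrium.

127.5

Streamly's profit: π = (p_{Streamly} − 5)(158 − 5p_{Streamly} + 4p_{Vidio}).
∂π/∂p_{Streamly} = 183 − 10p_{Streamly} + 4p_{Vidio} = 0 ⇒ p_{Streamly} = 18.3 + 0.4p_{Vidio}.
The game is symmetric, so in equilibrium p_{Vidio} = p_{Streamly}: the reaction function gives 0.6p_{Streamly} = 18.3, hence p_{Streamly} = 30.5.
q_{Streamly} = 158 − 5·30.5 + 4·30.5 = 127.5.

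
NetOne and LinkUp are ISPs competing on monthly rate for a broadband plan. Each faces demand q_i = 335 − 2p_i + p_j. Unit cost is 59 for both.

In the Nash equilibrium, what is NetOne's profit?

16928

NetOne's profit: π = (p_{NetOne} − 59)(335 − 2p_{NetOne} + p_{LinkUp}).
∂π/∂p_{NetOne} = 453 − 4p_{NetOne} + p_{LinkUp} = 0 ⇒ p_{NetOne} = 113.25 + 0.25p_{LinkUp}.
The game is symmetric, so in equilibrium p_{LinkUp} = p_{NetOne}: the reaction function gives 0.75p_{NetOne} = 113.25, hence p_{NetOne} = 151.
q_{NetOne} = 335 − 2·151 + 151 = 184.
Profit = (151 − 59)·184 = 16928.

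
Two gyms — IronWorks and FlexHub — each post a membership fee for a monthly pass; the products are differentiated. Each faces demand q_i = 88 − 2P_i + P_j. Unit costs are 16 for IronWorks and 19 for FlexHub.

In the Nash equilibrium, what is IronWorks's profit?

IronWorks's profit: π = (P_{IronWorks} − 16)(88 − 2P_{IronWorks} + P_{FlexHub}).
∂π/∂P_{IronWorks} = 120 − 4P_{IronWorks} + P_{FlexHub} = 0 ⇒ P_{IronWorks} = 30 + 0.25P_{FlexHub}.
Similarly P_{FlexHub} = 31.5 + 0.25P_{IronWorks}.
Substituting the second reaction function into the first: P_{IronWorks} = 30 + 0.25(31.5 + 0.25P_{IronWorks}), which gives 0.9375P_{IronWorks} = 37.875 ⇒ P_{IronWorks} = 40.4.
Then P_{FlexHub} = 31.5 + 0.25·40.4 = 41.6.
q_{IronWorks} = 88 − 2·40.4 + 41.6 = 48.8.
Profit = (40.4 − 16)·48.8 = 1190.72.

1190.72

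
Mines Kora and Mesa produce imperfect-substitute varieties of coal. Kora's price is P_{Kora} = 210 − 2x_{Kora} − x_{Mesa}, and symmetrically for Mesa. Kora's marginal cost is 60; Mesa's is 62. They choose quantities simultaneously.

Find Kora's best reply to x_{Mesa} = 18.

Mine Kora's profit: π = x_{Kora}(210 − 2x_{Kora} − x_{Mesa}) − 60x_{Kora}.
∂π/∂x_{Kora} = 150 − 4x_{Kora} − x_{Mesa} = 0 ⇒ x_{Kora} = 37.5 − 0.25x_{Mesa}.
At x_{Mesa} = 18: x_{Kora} = 37.5 − 0.25·18 = 33.

33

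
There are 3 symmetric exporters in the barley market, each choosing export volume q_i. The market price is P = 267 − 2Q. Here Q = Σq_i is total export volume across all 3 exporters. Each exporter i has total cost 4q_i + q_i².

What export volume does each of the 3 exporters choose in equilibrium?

A representative exporter's profit is π_i = q_i(267 − 2Q) − 4q_i − q_i², with Q = q_i + Σ_{j≠i} q_j.
First-order condition: 263 − 6q_i − 2Σ_{j≠i} q_j = 0.
In a symmetric equilibrium every exporter chooses the same q, so Σ_{j≠i} q_j = 2q. The condition becomes 263 − 10q = 0, giving q = 263/10 = 26.3.

26.3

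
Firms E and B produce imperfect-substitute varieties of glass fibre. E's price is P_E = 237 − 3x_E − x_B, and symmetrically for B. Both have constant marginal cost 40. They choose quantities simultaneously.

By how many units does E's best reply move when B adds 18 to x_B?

Firm E's profit: π = x_E(237 − 3x_E − x_B) − 40x_E.
∂π/∂x_E = 197 − 6x_E − x_B = 0 ⇒ x_E = 197/6 − (1/6)x_B.
The reaction-function slope is −1/6, so an 18-unit rise in x_B moves x_E by −1/6 × 18 = −3. E's best response falls — the actions are strategic substitutes.

-3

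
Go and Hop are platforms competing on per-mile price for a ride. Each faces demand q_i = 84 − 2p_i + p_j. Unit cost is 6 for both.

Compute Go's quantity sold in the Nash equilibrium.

Go's profit: π = (p_{Go} − 6)(84 − 2p_{Go} + p_{Hop}).
∂π/∂p_{Go} = 96 − 4p_{Go} + p_{Hop} = 0 ⇒ p_{Go} = 24 + 0.25p_{Hop}.
By symmetry p_{Hop} = p_{Go}; substituting into the reaction function, 0.75p_{Go} = 24 and p_{Go} = 32.
q_{Go} = 84 − 2·32 + 32 = 52.

52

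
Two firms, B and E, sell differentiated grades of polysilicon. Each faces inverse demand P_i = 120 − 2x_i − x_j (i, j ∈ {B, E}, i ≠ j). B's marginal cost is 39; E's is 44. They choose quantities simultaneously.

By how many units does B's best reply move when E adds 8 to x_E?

Firm B's profit: π = x_B(120 − 2x_B − x_E) − 39x_B.
∂π/∂x_B = 81 − 4x_B − x_E = 0 ⇒ x_B = 20.25 − 0.25x_E.
The reaction-function slope is −0.25, so an 8-unit rise in x_E moves x_B by −0.25 × 8 = −2. B's best response falls — the actions are strategic substitutes.

-2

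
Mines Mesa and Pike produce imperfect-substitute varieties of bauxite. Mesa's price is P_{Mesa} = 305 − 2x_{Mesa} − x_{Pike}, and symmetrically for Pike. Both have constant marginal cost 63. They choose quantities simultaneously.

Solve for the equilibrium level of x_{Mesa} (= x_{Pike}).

Mine Mesa's profit: π = x_{Mesa}(305 − 2x_{Mesa} − x_{Pike}) − 63x_{Mesa}.
∂π/∂x_{Mesa} = 242 − 4x_{Mesa} − x_{Pike} = 0 ⇒ x_{Mesa} = 60.5 − 0.25x_{Pike}.
The game is symmetric, so in equilibrium x_{Pike} = x_{Mesa}: the reaction function gives 1.25x_{Mesa} = 60.5, hence x_{Mesa} = 48.4.

48.4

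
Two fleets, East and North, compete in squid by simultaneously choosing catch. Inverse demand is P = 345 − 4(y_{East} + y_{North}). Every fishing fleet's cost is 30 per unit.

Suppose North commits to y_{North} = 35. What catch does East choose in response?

Fishing fleet East's profit: π = y_{East}(345 − 4(y_{East} + y_{North})) − 30y_{East}.
∂π/∂y_{East} = 315 − 8y_{East} − 4y_{North} = 0, so y_{East} = 39.375 − 0.5y_{North}.
At y_{North} = 35: y_{East} = 39.375 − 0.5·35 = 21.875.

21.875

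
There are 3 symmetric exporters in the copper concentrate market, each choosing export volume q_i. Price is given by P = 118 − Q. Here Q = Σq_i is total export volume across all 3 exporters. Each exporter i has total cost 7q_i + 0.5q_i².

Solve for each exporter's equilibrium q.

22.2

A representative exporter's profit is π_i = q_i(118 − Q) − 7q_i − 0.5q_i², with Q = q_i + Σ_{j≠i} q_j.
First-order condition: 111 − 3q_i − Σ_{j≠i} q_j = 0.
With identical exporters, set every q_j = q: then 111 − 3q − 2q = 0, i.e. q = 111/5 = 22.2.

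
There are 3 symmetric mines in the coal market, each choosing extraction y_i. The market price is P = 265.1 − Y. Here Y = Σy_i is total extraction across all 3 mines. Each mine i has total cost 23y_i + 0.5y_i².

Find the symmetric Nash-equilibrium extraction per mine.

48.42

A representative mine's profit is π_i = y_i(265.1 − Y) − 23y_i − 0.5y_i², with Y = y_i + Σ_{j≠i} y_j.
First-order condition: 242.1 − 3y_i − Σ_{j≠i} y_j = 0.
Imposing symmetry (y_j = y for all j) turns Σ_{j≠i} y_j into 2y, so 242.1 = 5y and y = 48.42.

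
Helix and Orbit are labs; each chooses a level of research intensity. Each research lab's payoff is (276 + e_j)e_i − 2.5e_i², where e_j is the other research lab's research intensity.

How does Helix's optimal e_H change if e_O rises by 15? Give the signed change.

3

Helix's payoff is (276 + e_O)e_H − 2.5e_H².
∂π/∂e_H = 276 + e_O − 5e_H = 0, so e_H = 55.2 + 0.2e_O.
The reaction-function slope is 0.2, so a 15-unit rise in e_O moves e_H by 0.2 × 15 = 3. Helix's best response rises — the actions are strategic complements.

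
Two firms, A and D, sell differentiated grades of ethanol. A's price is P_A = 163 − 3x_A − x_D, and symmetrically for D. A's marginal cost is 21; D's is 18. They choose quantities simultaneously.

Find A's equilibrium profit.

1224.12

Firm A's profit: π = x_A(163 − 3x_A − x_D) − 21x_A.
∂π/∂x_A = 142 − 6x_A − x_D = 0 ⇒ x_A = 71/3 − (1/6)x_D.
Similarly x_D = 145/6 − (1/6)x_A.
Solving the two reaction functions simultaneously: (1 − (−1/6)(−1/6))x_A = 71/3 − (1/6)·(145/6), so (35/36)x_A = 707/36 and x_A = 20.2.
Then x_D = 145/6 − (1/6)·20.2 = 20.8.
P_A = 163 − 3·20.2 − 20.8 = 81.6.
Profit = (81.6 − 21)·20.2 = 1224.12.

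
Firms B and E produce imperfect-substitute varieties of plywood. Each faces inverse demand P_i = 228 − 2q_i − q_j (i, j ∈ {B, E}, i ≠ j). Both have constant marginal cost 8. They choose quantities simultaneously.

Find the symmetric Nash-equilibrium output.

44

Firm B's profit: π = q_B(228 − 2q_B − q_E) − 8q_B.
∂π/∂q_B = 220 − 4q_B − q_E = 0 ⇒ q_B = 55 − 0.25q_E.
By symmetry q_E = q_B; substituting into the reaction function, 1.25q_B = 55 and q_B = 44.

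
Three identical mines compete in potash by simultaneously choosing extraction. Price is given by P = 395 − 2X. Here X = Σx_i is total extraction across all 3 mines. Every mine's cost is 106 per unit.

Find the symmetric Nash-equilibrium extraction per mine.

A representative mine's profit is π_i = x_i(395 − 2X) − 106x_i, with X = x_i + Σ_{j≠i} x_j.
First-order condition: 289 − 4x_i − 2Σ_{j≠i} x_j = 0.
Imposing symmetry (x_j = x for all j) turns Σ_{j≠i} x_j into 2x, so 289 = 8x and x = 36.125.

36.125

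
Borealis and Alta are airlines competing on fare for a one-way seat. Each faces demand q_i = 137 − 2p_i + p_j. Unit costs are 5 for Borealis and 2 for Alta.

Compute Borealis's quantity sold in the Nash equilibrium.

87.2

Borealis's profit: π = (p_{Borealis} − 5)(137 − 2p_{Borealis} + p_{Alta}).
∂π/∂p_{Borealis} = 147 − 4p_{Borealis} + p_{Alta} = 0 ⇒ p_{Borealis} = 36.75 + 0.25p_{Alta}.
Similarly p_{Alta} = 35.25 + 0.25p_{Borealis}.
Substituting the second reaction function into the first: p_{Borealis} = 36.75 + 0.25(35.25 + 0.25p_{Borealis}), which gives 0.9375p_{Borealis} = 45.5625 ⇒ p_{Borealis} = 48.6.
Then p_{Alta} = 35.25 + 0.25·48.6 = 47.4.
q_{Borealis} = 137 − 2·48.6 + 47.4 = 87.2.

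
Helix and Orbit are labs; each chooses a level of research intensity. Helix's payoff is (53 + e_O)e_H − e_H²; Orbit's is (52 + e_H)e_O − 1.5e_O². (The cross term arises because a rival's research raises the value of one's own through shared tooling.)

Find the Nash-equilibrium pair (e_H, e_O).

Expanding Helix's payoff: 53e_H + e_Oe_H − e_H².
∂π/∂e_H = 53 + e_O − 2e_H = 0, so e_H = 26.5 + 0.5e_O.
Likewise for Orbit: e_O = 52/3 + (1/3)e_H.
Substituting the second reaction function into the first: e_H = 26.5 + 0.5(52/3 + (1/3)e_H), which gives (5/6)e_H = 211/6 ⇒ e_H = 42.2.
Then e_O = 52/3 + (1/3)·42.2 = 31.4.

42.2, 31.4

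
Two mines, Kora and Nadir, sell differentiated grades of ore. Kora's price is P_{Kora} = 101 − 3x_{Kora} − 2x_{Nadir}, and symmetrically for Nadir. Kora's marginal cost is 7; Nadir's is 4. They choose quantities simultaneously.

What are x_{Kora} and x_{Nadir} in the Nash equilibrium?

11.5625, 12.3125

Mine Kora's profit: π = x_{Kora}(101 − 3x_{Kora} − 2x_{Nadir}) − 7x_{Kora}.
∂π/∂x_{Kora} = 94 − 6x_{Kora} − 2x_{Nadir} = 0 ⇒ x_{Kora} = 47/3 − (1/3)x_{Nadir}.
Similarly x_{Nadir} = 97/6 − (1/3)x_{Kora}.
Substituting the second reaction function into the first: x_{Kora} = 47/3 − (1/3)(97/6 − (1/3)x_{Kora}), which gives (8/9)x_{Kora} = 185/18 ⇒ x_{Kora} = 11.5625.
Then x_{Nadir} = 97/6 − (1/3)·11.5625 = 12.3125.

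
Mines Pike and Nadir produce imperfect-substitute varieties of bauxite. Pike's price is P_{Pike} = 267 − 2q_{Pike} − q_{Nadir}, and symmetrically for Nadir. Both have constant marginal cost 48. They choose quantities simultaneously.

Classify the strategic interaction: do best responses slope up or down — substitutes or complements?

strategic substitutes

Mine Pike's profit: π = q_{Pike}(267 − 2q_{Pike} − q_{Nadir}) − 48q_{Pike}.
∂π/∂q_{Pike} = 219 − 4q_{Pike} − q_{Nadir} = 0 ⇒ q_{Pike} = 54.75 − 0.25q_{Nadir}.
The best-response slope dq_{Pike}/dq_{Nadir} = −0.25 < 0: the reaction function is downward-sloping, so the choices are strategic substitutes.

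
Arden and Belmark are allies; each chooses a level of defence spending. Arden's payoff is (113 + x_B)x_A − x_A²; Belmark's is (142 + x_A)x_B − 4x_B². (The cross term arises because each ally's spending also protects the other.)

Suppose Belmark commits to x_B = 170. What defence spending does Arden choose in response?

141.5

Expanding Arden's payoff: 113x_A + x_Bx_A − x_A².
∂π/∂x_A = 113 + x_B − 2x_A = 0, so x_A = 56.5 + 0.5x_B.
At x_B = 170: x_A = 56.5 + 0.5·170 = 141.5.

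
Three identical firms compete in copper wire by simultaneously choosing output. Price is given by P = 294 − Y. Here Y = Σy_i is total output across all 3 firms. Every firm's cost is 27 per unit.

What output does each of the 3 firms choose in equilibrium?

66.75

A representative firm's profit is π_i = y_i(294 − Y) − 27y_i, with Y = y_i + Σ_{j≠i} y_j.
First-order condition: 267 − 2y_i − Σ_{j≠i} y_j = 0.
With identical firms, set every y_j = y: then 267 − 2y − 2y = 0, i.e. y = 267/4 = 66.75.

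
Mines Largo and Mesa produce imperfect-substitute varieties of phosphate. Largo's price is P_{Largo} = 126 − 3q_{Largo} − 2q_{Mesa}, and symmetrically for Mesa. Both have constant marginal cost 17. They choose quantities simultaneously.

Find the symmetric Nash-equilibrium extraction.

13.625

Mine Largo's profit: π = q_{Largo}(126 − 3q_{Largo} − 2q_{Mesa}) − 17q_{Largo}.
∂π/∂q_{Largo} = 109 − 6q_{Largo} − 2q_{Mesa} = 0 ⇒ q_{Largo} = 109/6 − (1/3)q_{Mesa}.
The game is symmetric, so in equilibrium q_{Mesa} = q_{Largo}: the reaction function gives (4/3)q_{Largo} = 109/6, hence q_{Largo} = 13.625.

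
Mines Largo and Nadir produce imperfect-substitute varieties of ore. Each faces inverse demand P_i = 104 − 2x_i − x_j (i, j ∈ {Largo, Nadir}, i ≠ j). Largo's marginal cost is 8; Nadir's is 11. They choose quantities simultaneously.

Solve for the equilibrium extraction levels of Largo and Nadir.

Mine Largo's profit: π = x_{Largo}(104 − 2x_{Largo} − x_{Nadir}) − 8x_{Largo}.
∂π/∂x_{Largo} = 96 − 4x_{Largo} − x_{Nadir} = 0 ⇒ x_{Largo} = 24 − 0.25x_{Nadir}.
Similarly x_{Nadir} = 23.25 − 0.25x_{Largo}.
Solving the two reaction functions simultaneously: (1 − (−0.25)(−0.25))x_{Largo} = 24 − 0.25·23.25, so 0.9375x_{Largo} = 18.1875 and x_{Largo} = 19.4.
Then x_{Nadir} = 23.25 − 0.25·19.4 = 18.4.

19.4, 18.4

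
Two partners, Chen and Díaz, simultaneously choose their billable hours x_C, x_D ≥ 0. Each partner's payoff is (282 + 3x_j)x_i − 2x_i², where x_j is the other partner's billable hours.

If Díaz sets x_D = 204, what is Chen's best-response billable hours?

Chen's payoff is (282 + 3x_D)x_C − 2x_C².
∂π/∂x_C = 282 + 3x_D − 4x_C = 0, so x_C = 70.5 + 0.75x_D.
At x_D = 204: x_C = 70.5 + 0.75·204 = 223.5.

223.5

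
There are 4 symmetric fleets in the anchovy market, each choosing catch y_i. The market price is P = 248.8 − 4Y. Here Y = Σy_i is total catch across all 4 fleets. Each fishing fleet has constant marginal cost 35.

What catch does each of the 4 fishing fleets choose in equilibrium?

10.69

A representative fishing fleet's profit is π_i = y_i(248.8 − 4Y) − 35y_i, with Y = y_i + Σ_{j≠i} y_j.
First-order condition: 213.8 − 8y_i − 4Σ_{j≠i} y_j = 0.
In a symmetric equilibrium every fishing fleet chooses the same y, so Σ_{j≠i} y_j = 3y. The condition becomes 213.8 − 20y = 0, giving y = 213.8/20 = 10.69.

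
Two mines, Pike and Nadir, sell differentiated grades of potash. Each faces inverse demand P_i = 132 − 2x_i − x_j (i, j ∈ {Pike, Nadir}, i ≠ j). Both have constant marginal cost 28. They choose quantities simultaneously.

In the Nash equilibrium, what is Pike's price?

Mine Pike's profit: π = x_{Pike}(132 − 2x_{Pike} − x_{Nadir}) − 28x_{Pike}.
∂π/∂x_{Pike} = 104 − 4x_{Pike} − x_{Nadir} = 0 ⇒ x_{Pike} = 26 − 0.25x_{Nadir}.
Setting x_{Pike} = x_{Nadir} in the reaction function: x_{Pike} = 26 − 0.25x_{Pike}, so x_{Pike} = 26 / 1.25 = 20.8.
P_{Pike} = 132 − 2·20.8 − 20.8 = 69.6.

69.6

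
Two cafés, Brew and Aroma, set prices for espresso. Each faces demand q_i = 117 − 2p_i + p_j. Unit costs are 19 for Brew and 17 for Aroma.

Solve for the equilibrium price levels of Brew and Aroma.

Brew's profit: π = (p_{Brew} − 19)(117 − 2p_{Brew} + p_{Aroma}).
∂π/∂p_{Brew} = 155 − 4p_{Brew} + p_{Aroma} = 0 ⇒ p_{Brew} = 38.75 + 0.25p_{Aroma}.
Similarly p_{Aroma} = 37.75 + 0.25p_{Brew}.
Solving the two reaction functions simultaneously: (1 − (0.25)(0.25))p_{Brew} = 38.75 + 0.25·37.75, so 0.9375p_{Brew} = 48.1875 and p_{Brew} = 51.4.
Then p_{Aroma} = 37.75 + 0.25·51.4 = 50.6.

51.4, 50.6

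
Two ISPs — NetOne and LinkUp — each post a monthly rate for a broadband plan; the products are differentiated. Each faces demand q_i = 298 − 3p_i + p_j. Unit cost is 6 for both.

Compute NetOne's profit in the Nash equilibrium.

9815.52

NetOne's profit: π = (p_{NetOne} − 6)(298 − 3p_{NetOne} + p_{LinkUp}).
∂π/∂p_{NetOne} = 316 − 6p_{NetOne} + p_{LinkUp} = 0 ⇒ p_{NetOne} = 158/3 + (1/6)p_{LinkUp}.
The game is symmetric, so in equilibrium p_{LinkUp} = p_{NetOne}: the reaction function gives (5/6)p_{NetOne} = 158/3, hence p_{NetOne} = 63.2.
q_{NetOne} = 298 − 3·63.2 + 63.2 = 171.6.
Profit = (63.2 − 6)·171.6 = 9815.52.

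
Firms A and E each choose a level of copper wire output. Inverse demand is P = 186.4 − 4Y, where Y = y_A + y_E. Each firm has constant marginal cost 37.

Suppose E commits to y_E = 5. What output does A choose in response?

Firm A's profit: π = y_A(186.4 − 4(y_A + y_E)) − 37y_A.
∂π/∂y_A = 149.4 − 8y_A − 4y_E = 0, so y_A = 18.675 − 0.5y_E.
At y_E = 5: y_A = 18.675 − 0.5·5 = 16.175.

16.175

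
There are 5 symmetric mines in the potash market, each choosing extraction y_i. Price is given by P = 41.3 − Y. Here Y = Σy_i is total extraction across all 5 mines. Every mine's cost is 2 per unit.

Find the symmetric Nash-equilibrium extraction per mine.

6.55

A representative mine's profit is π_i = y_i(41.3 − Y) − 2y_i, with Y = y_i + Σ_{j≠i} y_j.
First-order condition: 39.3 − 2y_i − Σ_{j≠i} y_j = 0.
With identical mines, set every y_j = y: then 39.3 − 2y − 4y = 0, i.e. y = 39.3/6 = 6.55.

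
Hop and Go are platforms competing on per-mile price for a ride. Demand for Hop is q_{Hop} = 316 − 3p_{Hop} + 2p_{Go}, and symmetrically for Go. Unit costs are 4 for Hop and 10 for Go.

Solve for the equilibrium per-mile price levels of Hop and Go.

83.125, 85.375

Hop's profit: π = (p_{Hop} − 4)(316 − 3p_{Hop} + 2p_{Go}).
∂π/∂p_{Hop} = 328 − 6p_{Hop} + 2p_{Go} = 0 ⇒ p_{Hop} = 164/3 + (1/3)p_{Go}.
Similarly p_{Go} = 173/3 + (1/3)p_{Hop}.
Solving the two reaction functions simultaneously: (1 − (1/3)(1/3))p_{Hop} = 164/3 + (1/3)·(173/3), so (8/9)p_{Hop} = 665/9 and p_{Hop} = 83.125.
Then p_{Go} = 173/3 + (1/3)·83.125 = 85.375.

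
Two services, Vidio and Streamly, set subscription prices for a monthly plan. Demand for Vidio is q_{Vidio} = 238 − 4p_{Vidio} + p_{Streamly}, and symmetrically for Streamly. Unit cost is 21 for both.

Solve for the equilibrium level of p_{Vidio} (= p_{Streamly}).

Vidio's profit: π = (p_{Vidio} − 21)(238 − 4p_{Vidio} + p_{Streamly}).
∂π/∂p_{Vidio} = 322 − 8p_{Vidio} + p_{Streamly} = 0 ⇒ p_{Vidio} = 40.25 + 0.125p_{Streamly}.
Setting p_{Vidio} = p_{Streamly} in the reaction function: p_{Vidio} = 40.25 + 0.125p_{Vidio}, so p_{Vidio} = 40.25 / 0.875 = 46.

46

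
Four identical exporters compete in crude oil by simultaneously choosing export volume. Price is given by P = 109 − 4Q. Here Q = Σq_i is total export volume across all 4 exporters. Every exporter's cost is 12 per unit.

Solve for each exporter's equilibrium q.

4.85

A representative exporter's profit is π_i = q_i(109 − 4Q) − 12q_i, with Q = q_i + Σ_{j≠i} q_j.
First-order condition: 97 − 8q_i − 4Σ_{j≠i} q_j = 0.
Imposing symmetry (q_j = q for all j) turns Σ_{j≠i} q_j into 3q, so 97 = 20q and q = 4.85.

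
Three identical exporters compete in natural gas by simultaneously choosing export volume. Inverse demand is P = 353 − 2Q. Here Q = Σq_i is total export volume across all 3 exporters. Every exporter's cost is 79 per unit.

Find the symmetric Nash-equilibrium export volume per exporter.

34.25

A representative exporter's profit is π_i = q_i(353 − 2Q) − 79q_i, with Q = q_i + Σ_{j≠i} q_j.
First-order condition: 274 − 4q_i − 2Σ_{j≠i} q_j = 0.
Imposing symmetry (q_j = q for all j) turns Σ_{j≠i} q_j into 2q, so 274 = 8q and q = 34.25.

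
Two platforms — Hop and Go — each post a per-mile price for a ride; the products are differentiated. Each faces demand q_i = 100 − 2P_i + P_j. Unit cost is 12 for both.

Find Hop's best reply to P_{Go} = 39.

40.75

Hop's profit: π = (P_{Hop} − 12)(100 − 2P_{Hop} + P_{Go}).
∂π/∂P_{Hop} = 124 − 4P_{Hop} + P_{Go} = 0 ⇒ P_{Hop} = 31 + 0.25P_{Go}.
At P_{Go} = 39: P_{Hop} = 31 + 0.25·39 = 40.75.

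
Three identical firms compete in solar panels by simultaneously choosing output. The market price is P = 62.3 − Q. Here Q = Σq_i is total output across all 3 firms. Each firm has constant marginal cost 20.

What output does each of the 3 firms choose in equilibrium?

A representative firm's profit is π_i = q_i(62.3 − Q) − 20q_i, with Q = q_i + Σ_{j≠i} q_j.
First-order condition: 42.3 − 2q_i − Σ_{j≠i} q_j = 0.
In a symmetric equilibrium every firm chooses the same q, so Σ_{j≠i} q_j = 2q. The condition becomes 42.3 − 4q = 0, giving q = 42.3/4 = 10.575.

10.575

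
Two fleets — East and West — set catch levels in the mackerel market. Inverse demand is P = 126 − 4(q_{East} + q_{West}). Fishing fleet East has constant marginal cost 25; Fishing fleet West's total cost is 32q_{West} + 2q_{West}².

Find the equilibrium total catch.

Fishing fleet East's profit: π = q_{East}(126 − 4(q_{East} + q_{West})) − 25q_{East}.
∂π/∂q_{East} = 101 − 8q_{East} − 4q_{West} = 0, so q_{East} = 12.625 − 0.5q_{West}.
For West: ∂π/∂q_{West} = 94 − 12q_{West} − 4q_{East} = 0 ⇒ q_{West} = 47/6 − (1/3)q_{East}.
Plugging q_{West} into East's best response: q_{East} = 12.625 − 0.5(47/6 − (1/3)q_{East}) ⇒ (5/6)q_{East} = 209/24, so q_{East} = 10.45.
Then q_{West} = 47/6 − (1/3)·10.45 = 4.35.
Total catch: 10.45 + 4.35 = 14.8.

14.8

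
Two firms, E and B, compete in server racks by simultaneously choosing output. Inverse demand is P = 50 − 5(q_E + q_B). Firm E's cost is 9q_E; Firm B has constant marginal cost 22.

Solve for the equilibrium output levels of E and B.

3.6, 1

Firm E's profit: π = q_E(50 − 5(q_E + q_B)) − 9q_E.
∂π/∂q_E = 41 − 10q_E − 5q_B = 0, so q_E = 4.1 − 0.5q_B.
By the same steps for B: q_B = 2.8 − 0.5q_E.
Substituting the second reaction function into the first: q_E = 4.1 − 0.5(2.8 − 0.5q_E), which gives 0.75q_E = 2.7 ⇒ q_E = 3.6.
Then q_B = 2.8 − 0.5·3.6 = 1.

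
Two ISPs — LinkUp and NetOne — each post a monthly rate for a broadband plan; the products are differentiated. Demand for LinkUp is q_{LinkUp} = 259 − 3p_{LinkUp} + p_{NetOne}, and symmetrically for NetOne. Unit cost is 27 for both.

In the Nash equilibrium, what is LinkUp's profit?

LinkUp's profit: π = (p_{LinkUp} − 27)(259 − 3p_{LinkUp} + p_{NetOne}).
∂π/∂p_{LinkUp} = 340 − 6p_{LinkUp} + p_{NetOne} = 0 ⇒ p_{LinkUp} = 170/3 + (1/6)p_{NetOne}.
By symmetry p_{NetOne} = p_{LinkUp}; substituting into the reaction function, (5/6)p_{LinkUp} = 170/3 and p_{LinkUp} = 68.
q_{LinkUp} = 259 − 3·68 + 68 = 123.
Profit = (68 − 27)·123 = 5043.

5043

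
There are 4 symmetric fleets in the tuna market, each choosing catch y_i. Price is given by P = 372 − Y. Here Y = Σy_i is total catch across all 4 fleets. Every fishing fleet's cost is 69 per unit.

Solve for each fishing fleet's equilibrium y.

60.6

A representative fishing fleet's profit is π_i = y_i(372 − Y) − 69y_i, with Y = y_i + Σ_{j≠i} y_j.
First-order condition: 303 − 2y_i − Σ_{j≠i} y_j = 0.
With identical fishing fleets, set every y_j = y: then 303 − 2y − 3y = 0, i.e. y = 303/5 = 60.6.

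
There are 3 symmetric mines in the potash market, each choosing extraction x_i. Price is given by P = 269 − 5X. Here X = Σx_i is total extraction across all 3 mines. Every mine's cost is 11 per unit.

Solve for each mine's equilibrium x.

12.9

A representative mine's profit is π_i = x_i(269 − 5X) − 11x_i, with X = x_i + Σ_{j≠i} x_j.
First-order condition: 258 − 10x_i − 5Σ_{j≠i} x_j = 0.
In a symmetric equilibrium every mine chooses the same x, so Σ_{j≠i} x_j = 2x. The condition becomes 258 − 20x = 0, giving x = 258/20 = 12.9.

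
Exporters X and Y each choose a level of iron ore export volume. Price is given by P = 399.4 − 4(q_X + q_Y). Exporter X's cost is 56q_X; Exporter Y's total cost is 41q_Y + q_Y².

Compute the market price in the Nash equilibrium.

Exporter X's profit: π = q_X(399.4 − 4(q_X + q_Y)) − 56q_X.
∂π/∂q_X = 343.4 − 8q_X − 4q_Y = 0, so q_X = 42.925 − 0.5q_Y.
For Y: ∂π/∂q_Y = 358.4 − 10q_Y − 4q_X = 0 ⇒ q_Y = 35.84 − 0.4q_X.
Substituting the second reaction function into the first: q_X = 42.925 − 0.5(35.84 − 0.4q_X), which gives 0.8q_X = 25.005 ⇒ q_X = 5001/160.
Then q_Y = 35.84 − 0.4·(5001/160) = 23.3375.
Equilibrium price: P = 399.4 − 4·(1747/32) = 181.025.

181.025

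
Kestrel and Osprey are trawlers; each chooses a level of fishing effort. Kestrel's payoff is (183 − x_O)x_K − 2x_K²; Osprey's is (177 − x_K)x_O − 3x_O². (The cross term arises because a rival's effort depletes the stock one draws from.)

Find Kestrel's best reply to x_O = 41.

Expanding Kestrel's payoff: 183x_K − x_Ox_K − 2x_K².
∂π/∂x_K = 183 − x_O − 4x_K = 0, so x_K = 45.75 − 0.25x_O.
At x_O = 41: x_K = 45.75 − 0.25·41 = 35.5.

35.5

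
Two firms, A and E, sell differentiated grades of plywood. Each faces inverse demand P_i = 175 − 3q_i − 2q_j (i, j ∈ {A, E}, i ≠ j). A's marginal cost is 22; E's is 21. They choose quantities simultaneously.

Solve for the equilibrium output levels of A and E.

Firm A's profit: π = q_A(175 − 3q_A − 2q_E) − 22q_A.
∂π/∂q_A = 153 − 6q_A − 2q_E = 0 ⇒ q_A = 25.5 − (1/3)q_E.
Similarly q_E = 77/3 − (1/3)q_A.
Plugging q_E into A's best response: q_A = 25.5 − (1/3)(77/3 − (1/3)q_A) ⇒ (8/9)q_A = 305/18, so q_A = 19.0625.
Then q_E = 77/3 − (1/3)·19.0625 = 19.3125.

19.0625, 19.3125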